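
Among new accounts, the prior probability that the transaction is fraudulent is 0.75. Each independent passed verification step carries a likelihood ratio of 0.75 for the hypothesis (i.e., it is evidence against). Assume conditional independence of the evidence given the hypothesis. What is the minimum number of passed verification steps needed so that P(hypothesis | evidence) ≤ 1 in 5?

9

Prior odds = 0.75/0.25 = 3.
Likelihood ratio per passed verification step = 0.75.
Target odds: 0.2 ÷ 0.8 = 0.25.
Need 3 × 0.75ⁿ ≤ 0.25, i.e. 0.75ⁿ ≤ 1/12.
0.75⁸ = 6561/65536 is still above 1/12 but 0.75⁹ = 19683/262144 is at or below it, so n = 9.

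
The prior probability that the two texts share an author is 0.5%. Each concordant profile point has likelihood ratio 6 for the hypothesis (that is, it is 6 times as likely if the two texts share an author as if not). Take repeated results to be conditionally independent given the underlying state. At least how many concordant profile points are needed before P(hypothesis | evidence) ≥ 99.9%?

7

Prior odds = 0.005/0.995 = 1/199.
Likelihood ratio per concordant profile point = 6.
Target posterior odds = 0.999/0.001 = 999.
Need (1/199) × 6ⁿ ≥ 999, i.e. 6ⁿ ≥ 198801.
6⁶ = 46656 falls short of 198801 but 6⁷ = 279936 reaches it, so n = 7.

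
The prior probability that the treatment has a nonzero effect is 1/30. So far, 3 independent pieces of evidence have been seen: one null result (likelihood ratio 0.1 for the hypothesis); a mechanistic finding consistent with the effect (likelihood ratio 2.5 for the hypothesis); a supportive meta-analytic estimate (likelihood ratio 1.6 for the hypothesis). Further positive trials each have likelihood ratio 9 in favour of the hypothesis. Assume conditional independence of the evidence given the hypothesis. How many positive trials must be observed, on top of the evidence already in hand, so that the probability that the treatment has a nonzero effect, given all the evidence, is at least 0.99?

5

Prior odds = (1/30)/(29/30) = 1/29.
Combined Bayes factor of the evidence already in hand = 0.1 × 2.5 × 1.6 = 0.4.
Odds after that evidence = (1/29) × 0.4 = 2/145.
Target odds = 0.99/0.01 = 99.
Need 9ⁿ ≥ 99 ÷ (2/145) = 7177.5.
9⁴ = 6561 falls short of 7177.5 but 9⁵ = 59049 reaches it, so n = 5.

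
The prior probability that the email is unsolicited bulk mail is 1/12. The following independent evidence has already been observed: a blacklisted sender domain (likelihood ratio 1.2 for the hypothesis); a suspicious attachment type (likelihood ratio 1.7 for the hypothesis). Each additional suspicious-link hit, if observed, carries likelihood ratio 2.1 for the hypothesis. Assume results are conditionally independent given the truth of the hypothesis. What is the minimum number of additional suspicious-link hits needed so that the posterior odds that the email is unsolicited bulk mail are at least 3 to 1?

4

Prior odds = (1/12)/(11/12) = 1/11.
Combined Bayes factor of the evidence already in hand = 1.2 × 1.7 = 2.04.
Odds after that evidence = (1/11) × 2.04 = 51/275.
Target odds = 3.
Need 2.1ⁿ ≥ 3 ÷ (51/275) = 275/17.
2.1³ = 9.261 falls short of 275/17 but 2.1⁴ = 19.4481 reaches it, so n = 4.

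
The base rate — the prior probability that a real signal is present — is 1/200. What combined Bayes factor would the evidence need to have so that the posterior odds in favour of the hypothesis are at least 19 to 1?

3781

Prior odds = 0.005/0.995 = 1/199.
Target odds = 19.
Required Bayes factor = 19 ÷ (1/199) = 3781.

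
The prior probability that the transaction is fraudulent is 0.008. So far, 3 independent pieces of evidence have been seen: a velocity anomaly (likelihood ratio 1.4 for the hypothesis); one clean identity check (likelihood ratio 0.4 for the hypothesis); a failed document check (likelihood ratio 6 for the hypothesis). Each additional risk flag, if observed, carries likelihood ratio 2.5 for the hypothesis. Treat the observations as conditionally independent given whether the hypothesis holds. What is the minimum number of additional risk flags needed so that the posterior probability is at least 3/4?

6

Prior odds = 0.008/0.992 = 1/124.
Combined Bayes factor of the evidence already in hand = 1.4 × 0.4 × 6 = 3.36.
Odds after that evidence = (1/124) × 3.36 = 21/775.
Target odds = 0.75/0.25 = 3.
Need 2.5ⁿ ≥ 3 ÷ (21/775) = 775/7.
2.5⁵ = 97.65625 falls short of 775/7 but 2.5⁶ = 244.140625 reaches it, so n = 6.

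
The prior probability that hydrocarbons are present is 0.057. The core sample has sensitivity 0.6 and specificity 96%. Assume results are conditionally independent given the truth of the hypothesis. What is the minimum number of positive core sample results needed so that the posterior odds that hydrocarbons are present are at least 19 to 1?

3

Prior odds: 0.057 ÷ 0.943 = 57/943.
False-positive rate = 1 − 0.96 = 0.04; likelihood ratio of a positive = 0.6/0.04 = 15.
Target odds = 19.
Need (57/943) × 15ⁿ ≥ 19, i.e. 15ⁿ ≥ 943/3.
15² = 225 falls short of 943/3 but 15³ = 3375 reaches it, so n = 3.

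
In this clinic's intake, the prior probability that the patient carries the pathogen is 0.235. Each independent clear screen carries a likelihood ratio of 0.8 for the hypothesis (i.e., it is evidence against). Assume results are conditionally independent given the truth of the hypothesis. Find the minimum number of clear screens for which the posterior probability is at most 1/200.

Prior odds: 0.235 ÷ 0.765 = 47/153.
Likelihood ratio per clear screen = 0.8.
Target posterior odds = 0.005/0.995 = 1/199.
Need (47/153) × 0.8ⁿ ≤ 1/199, i.e. 0.8ⁿ ≤ 153/9353.
0.8¹⁸ ≈0.0180144 is still above 153/9353 but 0.8¹⁹ ≈0.0144115 is at or below it, so n = 19.

19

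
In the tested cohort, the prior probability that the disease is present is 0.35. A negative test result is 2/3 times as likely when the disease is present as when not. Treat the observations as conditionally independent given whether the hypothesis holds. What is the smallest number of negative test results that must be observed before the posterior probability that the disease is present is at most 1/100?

10

Prior odds: 0.35 ÷ 0.65 = 7/13.
Likelihood ratio per negative test result = 2/3.
Target posterior odds = 0.01/0.99 = 1/99.
Need (7/13) × (2/3)ⁿ ≤ 1/99, i.e. (2/3)ⁿ ≤ 13/693.
(2/3)⁹ = 512/19683 is still above 13/693 but (2/3)¹⁰ = 1024/59049 is at or below it, so n = 10.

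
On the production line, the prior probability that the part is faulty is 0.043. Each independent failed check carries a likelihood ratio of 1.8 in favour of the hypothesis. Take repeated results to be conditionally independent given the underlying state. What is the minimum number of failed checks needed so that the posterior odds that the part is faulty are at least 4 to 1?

8

Prior odds: 0.043 ÷ 0.957 = 43/957.
Likelihood ratio per failed check = 1.8.
Target odds = 4.
Need (43/957) × 1.8ⁿ ≥ 4, i.e. 1.8ⁿ ≥ 3828/43.
1.8⁷ = 4782969/78125 falls short of 3828/43 but 1.8⁸ = 43046721/390625 reaches it, so n = 8.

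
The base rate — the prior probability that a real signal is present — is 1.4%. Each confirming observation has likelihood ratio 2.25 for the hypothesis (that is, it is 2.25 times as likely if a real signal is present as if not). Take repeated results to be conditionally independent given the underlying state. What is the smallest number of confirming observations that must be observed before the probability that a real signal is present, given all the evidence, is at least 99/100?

11

Prior odds = 0.014/0.986 = 7/493.
Likelihood ratio per confirming observation = 2.25.
Target odds: 0.99 ÷ 0.01 = 99.
Require 2.25ⁿ ≥ 99 ÷ (7/493) = 48807/7.
2.25¹⁰ ≈3325.26 falls short of 48807/7 but 2.25¹¹ ≈7481.83 reaches it, so n = 11.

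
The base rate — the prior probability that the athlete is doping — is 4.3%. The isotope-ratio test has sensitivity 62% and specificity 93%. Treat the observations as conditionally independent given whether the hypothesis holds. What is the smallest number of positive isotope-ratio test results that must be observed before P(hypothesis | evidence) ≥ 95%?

Prior odds: 0.043 ÷ 0.957 = 43/957.
False-positive rate = 1 − 0.93 = 0.07; likelihood ratio of a positive = 0.62/0.07 = 62/7.
Target posterior odds = 0.95/0.05 = 19.
Need (43/957) × (62/7)ⁿ ≥ 19, i.e. (62/7)ⁿ ≥ 18183/43.
(62/7)² = 3844/49 falls short of 18183/43 but (62/7)³ = 238328/343 reaches it, so n = 3.

3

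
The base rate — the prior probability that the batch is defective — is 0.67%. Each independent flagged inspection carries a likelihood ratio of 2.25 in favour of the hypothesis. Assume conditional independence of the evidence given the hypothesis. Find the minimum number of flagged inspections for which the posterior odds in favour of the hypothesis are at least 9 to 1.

9

Prior odds: 0.0067 ÷ 0.9933 = 67/9933.
Likelihood ratio per flagged inspection = 2.25.
Target odds = 9.
Require 2.25ⁿ ≥ 9 ÷ (67/9933) = 89397/67.
2.25⁸ = 43046721/65536 falls short of 89397/67 but 2.25⁹ = 387420489/262144 reaches it, so n = 9.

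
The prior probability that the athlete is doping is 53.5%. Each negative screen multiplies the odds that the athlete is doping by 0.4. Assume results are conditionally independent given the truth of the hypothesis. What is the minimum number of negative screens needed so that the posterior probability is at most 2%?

5

Prior odds: 0.535 ÷ 0.465 = 107/93.
Likelihood ratio per negative screen = 0.4.
Target posterior odds = 0.02/0.98 = 1/49.
Require 0.4ⁿ ≤ 1/49 ÷ (107/93) = 93/5243.
0.4⁴ = 0.0256 is still above 93/5243 but 0.4⁵ = 0.01024 is at or below it, so n = 5.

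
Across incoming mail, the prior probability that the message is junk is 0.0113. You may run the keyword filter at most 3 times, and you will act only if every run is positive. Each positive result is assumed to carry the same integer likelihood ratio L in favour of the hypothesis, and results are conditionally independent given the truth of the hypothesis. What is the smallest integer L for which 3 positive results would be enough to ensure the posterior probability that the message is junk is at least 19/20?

12

Prior odds = 0.0113/0.9887 = 113/9887.
Target odds = 0.95/0.05 = 19.
Need L³ ≥ 19 ÷ (113/9887) = 187853/113.
11³ = 1331 < 187853/113 ≤ 1728 = 12³, so L = 12.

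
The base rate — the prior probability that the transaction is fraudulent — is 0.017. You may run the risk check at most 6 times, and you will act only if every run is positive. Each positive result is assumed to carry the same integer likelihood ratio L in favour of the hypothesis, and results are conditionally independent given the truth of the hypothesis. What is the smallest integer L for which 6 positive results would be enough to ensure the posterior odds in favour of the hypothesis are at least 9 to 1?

3

Prior odds = 0.017/0.983 = 17/983.
Target odds = 9.
Need L⁶ ≥ 9 ÷ (17/983) = 8847/17.
2⁶ = 64 < 8847/17 ≤ 729 = 3⁶, so L = 3.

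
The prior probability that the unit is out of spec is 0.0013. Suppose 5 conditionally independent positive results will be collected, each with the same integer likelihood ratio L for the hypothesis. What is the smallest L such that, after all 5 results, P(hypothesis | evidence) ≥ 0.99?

10

Prior odds = 0.0013/0.9987 = 13/9987.
Target odds = 0.99/0.01 = 99.
Need L⁵ ≥ 99 ÷ (13/9987) = 988713/13.
9⁵ = 59049 < 988713/13 ≤ 100000 = 10⁵, so L = 10.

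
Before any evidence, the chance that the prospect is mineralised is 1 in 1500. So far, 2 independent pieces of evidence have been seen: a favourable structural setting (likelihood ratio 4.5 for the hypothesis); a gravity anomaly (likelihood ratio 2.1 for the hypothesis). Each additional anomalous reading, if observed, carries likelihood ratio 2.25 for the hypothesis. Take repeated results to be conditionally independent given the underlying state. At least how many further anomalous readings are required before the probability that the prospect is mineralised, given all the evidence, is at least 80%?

8

Prior odds = (1/1500)/(1499/1500) = 1/1499.
Combined Bayes factor of the evidence already in hand = 4.5 × 2.1 = 9.45.
Odds after that evidence = (1/1499) × 9.45 = 189/29980.
Target odds = 0.8/0.2 = 4.
Need 2.25ⁿ ≥ 4 ÷ (189/29980) = 119920/189.
2.25⁷ = 4782969/16384 falls short of 119920/189 but 2.25⁸ = 43046721/65536 reaches it, so n = 8.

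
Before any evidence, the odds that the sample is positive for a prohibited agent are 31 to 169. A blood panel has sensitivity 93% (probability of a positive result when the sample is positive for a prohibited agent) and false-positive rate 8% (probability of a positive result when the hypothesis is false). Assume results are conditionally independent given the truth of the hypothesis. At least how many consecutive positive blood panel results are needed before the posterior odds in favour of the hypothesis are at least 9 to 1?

2

Prior odds = 31/169.
Likelihood ratio of a positive result = 0.93/0.08 = 11.625.
Target odds = 9.
Require 11.625ⁿ ≥ 9 ÷ (31/169) = 1521/31.
11.625¹ = 11.625 falls short of 1521/31 but 11.625² = 135.140625 reaches it, so n = 2.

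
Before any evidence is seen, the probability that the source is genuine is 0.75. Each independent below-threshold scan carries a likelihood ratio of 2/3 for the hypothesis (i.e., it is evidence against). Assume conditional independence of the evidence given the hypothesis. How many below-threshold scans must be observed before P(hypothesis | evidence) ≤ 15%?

7

Prior odds: 0.75 ÷ 0.25 = 3.
Likelihood ratio per below-threshold scan = 2/3.
Target odds: 0.15 ÷ 0.85 = 3/17.
Require (2/3)ⁿ ≤ 3/17 ÷ 3 = 1/17.
(2/3)⁶ = 64/729 is still above 1/17 but (2/3)⁷ = 128/2187 is at or below it, so n = 7.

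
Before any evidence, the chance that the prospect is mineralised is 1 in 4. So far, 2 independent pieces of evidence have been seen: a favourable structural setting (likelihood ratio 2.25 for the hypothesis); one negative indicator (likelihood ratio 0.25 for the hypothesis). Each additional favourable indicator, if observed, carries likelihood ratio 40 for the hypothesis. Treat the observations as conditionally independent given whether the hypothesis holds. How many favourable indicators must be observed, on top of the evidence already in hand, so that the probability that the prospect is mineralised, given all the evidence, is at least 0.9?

Prior odds = 0.25/0.75 = 1/3.
Combined Bayes factor of the evidence already in hand = 2.25 × 0.25 = 0.5625.
Odds after that evidence = (1/3) × 0.5625 = 0.1875.
Target odds = 0.9/0.1 = 9.
Need 40ⁿ ≥ 9 ÷ 0.1875 = 48.
40¹ = 40 falls short of 48 but 40² = 1600 reaches it, so n = 2.

2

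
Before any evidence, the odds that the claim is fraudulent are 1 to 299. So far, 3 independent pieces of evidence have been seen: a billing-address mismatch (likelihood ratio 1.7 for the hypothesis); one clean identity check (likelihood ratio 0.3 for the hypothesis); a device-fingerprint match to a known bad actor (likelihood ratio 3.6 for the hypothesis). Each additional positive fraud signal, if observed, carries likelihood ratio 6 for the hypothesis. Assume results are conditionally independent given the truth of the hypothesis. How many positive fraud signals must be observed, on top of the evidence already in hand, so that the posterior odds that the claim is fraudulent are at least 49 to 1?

Prior odds = 1/299.
Combined Bayes factor of the evidence already in hand = 1.7 × 0.3 × 3.6 = 1.836.
Odds after that evidence = (1/299) × 1.836 = 459/74750.
Target odds = 49.
Need 6ⁿ ≥ 49 ÷ (459/74750) = 3662750/459.
6⁵ = 7776 falls short of 3662750/459 but 6⁶ = 46656 reaches it, so n = 6.

6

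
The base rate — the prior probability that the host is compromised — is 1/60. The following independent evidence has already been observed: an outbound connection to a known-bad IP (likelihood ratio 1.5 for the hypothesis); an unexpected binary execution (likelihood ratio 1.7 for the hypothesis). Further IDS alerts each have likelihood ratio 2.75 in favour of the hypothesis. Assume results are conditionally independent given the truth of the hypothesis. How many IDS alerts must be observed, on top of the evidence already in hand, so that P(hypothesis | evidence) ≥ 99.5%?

9

Prior odds = (1/60)/(59/60) = 1/59.
Combined Bayes factor of the evidence already in hand = 1.5 × 1.7 = 2.55.
Odds after that evidence = (1/59) × 2.55 = 51/1180.
Target odds = 0.995/0.005 = 199.
Need 2.75ⁿ ≥ 199 ÷ (51/1180) = 234820/51.
2.75⁸ = 214358881/65536 falls short of 234820/51 but 2.75⁹ ≈8994.86 reaches it, so n = 9.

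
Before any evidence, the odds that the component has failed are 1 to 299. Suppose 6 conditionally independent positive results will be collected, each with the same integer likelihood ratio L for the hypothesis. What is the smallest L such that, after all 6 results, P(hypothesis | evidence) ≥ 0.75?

4

Prior odds = 1/299.
Target odds = 0.75/0.25 = 3.
Need L⁶ ≥ 3 ÷ (1/299) = 897.
3⁶ = 729 < 897 ≤ 4096 = 4⁶, so L = 4.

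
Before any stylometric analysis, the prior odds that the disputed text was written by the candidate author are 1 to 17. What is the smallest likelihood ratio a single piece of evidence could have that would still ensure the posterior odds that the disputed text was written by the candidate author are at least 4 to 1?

68

Prior odds = 1/17.
Target odds = 4.
Required Bayes factor = 4 ÷ (1/17) = 68.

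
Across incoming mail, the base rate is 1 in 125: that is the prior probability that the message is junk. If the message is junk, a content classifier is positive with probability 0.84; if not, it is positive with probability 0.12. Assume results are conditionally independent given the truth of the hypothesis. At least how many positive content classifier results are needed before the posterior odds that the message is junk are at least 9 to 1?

Prior odds = 0.008/0.992 = 1/124.
Likelihood ratio of a positive = 0.84/0.12 = 7.
Target odds = 9.
Need (1/124) × 7ⁿ ≥ 9, i.e. 7ⁿ ≥ 1116.
7³ = 343 falls short of 1116 but 7⁴ = 2401 reaches it, so n = 4.

4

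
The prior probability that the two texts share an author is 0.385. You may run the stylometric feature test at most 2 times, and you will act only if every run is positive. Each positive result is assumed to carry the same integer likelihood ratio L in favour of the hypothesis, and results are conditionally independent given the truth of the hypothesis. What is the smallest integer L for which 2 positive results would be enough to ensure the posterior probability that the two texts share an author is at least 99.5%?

18

Prior odds = 0.385/0.615 = 77/123.
Target odds = 0.995/0.005 = 199.
Need L² ≥ 199 ÷ (77/123) = 24477/77.
17² = 289 < 24477/77 ≤ 324 = 18², so L = 18.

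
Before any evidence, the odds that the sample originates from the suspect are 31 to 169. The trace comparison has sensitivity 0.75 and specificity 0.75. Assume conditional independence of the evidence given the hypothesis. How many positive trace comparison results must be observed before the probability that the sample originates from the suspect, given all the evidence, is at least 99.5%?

Prior odds = 31/169.
False-positive rate = 1 − 0.75 = 0.25; likelihood ratio of a positive = 0.75/0.25 = 3.
Target odds: 0.995 ÷ 0.005 = 199.
Need (31/169) × 3ⁿ ≥ 199, i.e. 3ⁿ ≥ 33631/31.
3⁶ = 729 falls short of 33631/31 but 3⁷ = 2187 reaches it, so n = 7.

7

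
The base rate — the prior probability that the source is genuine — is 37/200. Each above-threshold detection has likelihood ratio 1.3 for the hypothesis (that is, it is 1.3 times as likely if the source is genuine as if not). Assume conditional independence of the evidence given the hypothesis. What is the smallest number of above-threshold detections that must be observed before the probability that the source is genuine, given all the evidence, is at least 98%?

21

Prior odds = 0.185/0.815 = 37/163.
Likelihood ratio per above-threshold detection = 1.3.
Target odds: 0.98 ÷ 0.02 = 49.
Require 1.3ⁿ ≥ 49 ÷ (37/163) = 7987/37.
1.3²⁰ ≈190.05 falls short of 7987/37 but 1.3²¹ ≈247.065 reaches it, so n = 21.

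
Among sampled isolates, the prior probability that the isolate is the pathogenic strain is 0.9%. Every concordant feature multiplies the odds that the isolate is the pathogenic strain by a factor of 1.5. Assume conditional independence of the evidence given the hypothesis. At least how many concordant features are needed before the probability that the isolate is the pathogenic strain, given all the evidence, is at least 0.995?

25

Prior odds = 0.009/0.991 = 9/991.
Likelihood ratio per concordant feature = 1.5.
Target posterior odds = 0.995/0.005 = 199.
Require 1.5ⁿ ≥ 199 ÷ (9/991) = 197209/9.
1.5²⁴ ≈16834.1 falls short of 197209/9 but 1.5²⁵ ≈25251.2 reaches it, so n = 25.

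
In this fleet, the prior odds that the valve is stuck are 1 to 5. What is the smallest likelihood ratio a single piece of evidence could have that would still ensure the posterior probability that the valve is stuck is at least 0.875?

Prior odds = 0.2.
Target odds = 0.875/0.125 = 7.
Required Bayes factor = 7 ÷ 0.2 = 35.

35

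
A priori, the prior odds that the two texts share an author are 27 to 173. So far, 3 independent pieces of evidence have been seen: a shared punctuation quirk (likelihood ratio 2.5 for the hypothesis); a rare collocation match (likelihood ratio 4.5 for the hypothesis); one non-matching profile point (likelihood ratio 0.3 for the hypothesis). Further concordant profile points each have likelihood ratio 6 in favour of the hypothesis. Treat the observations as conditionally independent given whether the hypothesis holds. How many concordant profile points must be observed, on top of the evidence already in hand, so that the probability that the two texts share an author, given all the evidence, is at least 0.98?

3

Prior odds = 27/173.
Combined Bayes factor of the evidence already in hand = 2.5 × 4.5 × 0.3 = 3.375.
Odds after that evidence = (27/173) × 3.375 = 729/1384.
Target odds = 0.98/0.02 = 49.
Need 6ⁿ ≥ 49 ÷ (729/1384) = 67816/729.
6² = 36 falls short of 67816/729 but 6³ = 216 reaches it, so n = 3.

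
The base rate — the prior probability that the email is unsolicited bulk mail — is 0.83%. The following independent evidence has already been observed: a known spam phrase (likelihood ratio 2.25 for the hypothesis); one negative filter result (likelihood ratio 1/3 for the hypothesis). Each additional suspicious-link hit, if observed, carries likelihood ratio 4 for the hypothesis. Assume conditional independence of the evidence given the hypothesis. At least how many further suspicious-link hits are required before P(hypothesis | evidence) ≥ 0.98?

7

Prior odds = 0.0083/0.9917 = 83/9917.
Combined Bayes factor of the evidence already in hand = 2.25 × (1/3) = 0.75.
Odds after that evidence = (83/9917) × 0.75 = 249/39668.
Target odds = 0.98/0.02 = 49.
Need 4ⁿ ≥ 49 ÷ (249/39668) = 1943732/249.
4⁶ = 4096 falls short of 1943732/249 but 4⁷ = 16384 reaches it, so n = 7.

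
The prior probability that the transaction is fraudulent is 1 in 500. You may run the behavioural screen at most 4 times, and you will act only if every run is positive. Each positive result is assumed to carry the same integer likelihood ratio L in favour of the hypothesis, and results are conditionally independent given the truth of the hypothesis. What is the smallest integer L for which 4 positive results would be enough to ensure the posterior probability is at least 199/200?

Prior odds = 0.002/0.998 = 1/499.
Target odds = 0.995/0.005 = 199.
Need L⁴ ≥ 199 ÷ (1/499) = 99301.
17⁴ = 83521 < 99301 ≤ 104976 = 18⁴, so L = 18.

18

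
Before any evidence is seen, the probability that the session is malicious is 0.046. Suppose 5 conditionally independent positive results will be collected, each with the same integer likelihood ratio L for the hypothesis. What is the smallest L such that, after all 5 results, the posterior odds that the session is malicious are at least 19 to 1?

4

Prior odds = 0.046/0.954 = 23/477.
Target odds = 19.
Need L⁵ ≥ 19 ÷ (23/477) = 9063/23.
3⁵ = 243 < 9063/23 ≤ 1024 = 4⁵, so L = 4.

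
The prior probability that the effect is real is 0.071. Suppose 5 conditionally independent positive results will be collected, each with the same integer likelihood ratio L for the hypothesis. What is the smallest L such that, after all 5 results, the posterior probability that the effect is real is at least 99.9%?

7

Prior odds = 0.071/0.929 = 71/929.
Target odds = 0.999/0.001 = 999.
Need L⁵ ≥ 999 ÷ (71/929) = 928071/71.
6⁵ = 7776 < 928071/71 ≤ 16807 = 7⁵, so L = 7.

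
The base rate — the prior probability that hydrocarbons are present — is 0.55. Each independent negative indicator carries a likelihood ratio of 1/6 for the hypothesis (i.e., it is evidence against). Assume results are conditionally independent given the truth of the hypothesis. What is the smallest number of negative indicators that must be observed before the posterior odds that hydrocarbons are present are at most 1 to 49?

Prior odds: 0.55 ÷ 0.45 = 11/9.
Likelihood ratio per negative indicator = 1/6.
Target odds = 1/49.
Need (11/9) × (1/6)ⁿ ≤ 1/49, i.e. (1/6)ⁿ ≤ 9/539.
(1/6)² = 1/36 is still above 9/539 but (1/6)³ = 1/216 is at or below it, so n = 3.

3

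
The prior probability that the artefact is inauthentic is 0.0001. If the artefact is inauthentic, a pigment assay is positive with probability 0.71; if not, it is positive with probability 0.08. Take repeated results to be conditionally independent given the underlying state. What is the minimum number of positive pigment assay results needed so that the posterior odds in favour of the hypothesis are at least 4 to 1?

5

Prior odds = 0.0001/0.9999 = 1/9999.
Likelihood ratio of a positive = 0.71/0.08 = 8.875.
Target odds = 4.
Require 8.875ⁿ ≥ 4 ÷ (1/9999) = 39996.
8.875⁴ = 25411681/4096 falls short of 39996 but 8.875⁵ ≈55060.7 reaches it, so n = 5.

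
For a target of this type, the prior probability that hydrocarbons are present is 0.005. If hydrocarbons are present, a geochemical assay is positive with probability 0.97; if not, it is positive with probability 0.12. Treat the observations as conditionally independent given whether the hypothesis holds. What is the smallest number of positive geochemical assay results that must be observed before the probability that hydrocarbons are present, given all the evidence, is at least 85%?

4

Prior odds: 0.005 ÷ 0.995 = 1/199.
Likelihood ratio of a positive = 0.97/0.12 = 97/12.
Target odds: 0.85 ÷ 0.15 = 17/3.
Need (1/199) × (97/12)ⁿ ≥ 17/3, i.e. (97/12)ⁿ ≥ 3383/3.
(97/12)³ = 912673/1728 falls short of 3383/3 but (97/12)⁴ = 88529281/20736 reaches it, so n = 4.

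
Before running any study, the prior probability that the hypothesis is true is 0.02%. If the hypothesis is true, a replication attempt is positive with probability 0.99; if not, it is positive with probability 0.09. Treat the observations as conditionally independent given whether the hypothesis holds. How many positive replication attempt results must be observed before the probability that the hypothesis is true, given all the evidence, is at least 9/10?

5

Prior odds = 0.0002/0.9998 = 1/4999.
Likelihood ratio of a positive = 0.99/0.09 = 11.
Target odds: 0.9 ÷ 0.1 = 9.
Require 11ⁿ ≥ 9 ÷ (1/4999) = 44991.
11⁴ = 14641 falls short of 44991 but 11⁵ = 161051 reaches it, so n = 5.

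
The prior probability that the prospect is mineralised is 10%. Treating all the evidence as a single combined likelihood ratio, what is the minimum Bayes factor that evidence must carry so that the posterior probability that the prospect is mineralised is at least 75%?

27

Prior odds = 0.1/0.9 = 1/9.
Target odds = 0.75/0.25 = 3.
Required Bayes factor = 3 ÷ (1/9) = 27.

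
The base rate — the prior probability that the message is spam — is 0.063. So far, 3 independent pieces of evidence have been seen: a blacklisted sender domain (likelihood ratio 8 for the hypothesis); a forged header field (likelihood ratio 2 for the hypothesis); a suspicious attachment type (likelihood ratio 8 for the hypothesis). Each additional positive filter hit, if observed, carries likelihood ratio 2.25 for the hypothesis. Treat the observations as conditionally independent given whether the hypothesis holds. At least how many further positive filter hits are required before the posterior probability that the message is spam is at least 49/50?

Prior odds = 0.063/0.937 = 63/937.
Combined Bayes factor of the evidence already in hand = 8 × 2 × 8 = 128.
Odds after that evidence = (63/937) × 128 = 8064/937.
Target odds = 0.98/0.02 = 49.
Need 2.25ⁿ ≥ 49 ÷ (8064/937) = 6559/1152.
2.25² = 5.0625 falls short of 6559/1152 but 2.25³ = 11.390625 reaches it, so n = 3.

3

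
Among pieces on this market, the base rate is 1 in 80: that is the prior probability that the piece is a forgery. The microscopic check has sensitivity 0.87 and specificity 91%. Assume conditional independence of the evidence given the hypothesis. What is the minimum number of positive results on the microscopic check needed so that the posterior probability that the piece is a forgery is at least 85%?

Prior odds: 0.0125 ÷ 0.9875 = 1/79.
False-positive rate = 1 − 0.91 = 0.09; likelihood ratio of a positive = 0.87/0.09 = 29/3.
Target posterior odds = 0.85/0.15 = 17/3.
Need (1/79) × (29/3)ⁿ ≥ 17/3, i.e. (29/3)ⁿ ≥ 1343/3.
(29/3)² = 841/9 falls short of 1343/3 but (29/3)³ = 24389/27 reaches it, so n = 3.

3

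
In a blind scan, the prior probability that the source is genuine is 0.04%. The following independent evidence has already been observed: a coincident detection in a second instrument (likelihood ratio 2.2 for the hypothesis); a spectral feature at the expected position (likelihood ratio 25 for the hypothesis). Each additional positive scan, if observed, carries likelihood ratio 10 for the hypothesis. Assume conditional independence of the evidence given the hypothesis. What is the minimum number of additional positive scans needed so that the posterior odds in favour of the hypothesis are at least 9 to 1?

3

Prior odds = 0.0004/0.9996 = 1/2499.
Combined Bayes factor of the evidence already in hand = 2.2 × 25 = 55.
Odds after that evidence = (1/2499) × 55 = 55/2499.
Target odds = 9.
Need 10ⁿ ≥ 9 ÷ (55/2499) = 22491/55.
10² = 100 falls short of 22491/55 but 10³ = 1000 reaches it, so n = 3.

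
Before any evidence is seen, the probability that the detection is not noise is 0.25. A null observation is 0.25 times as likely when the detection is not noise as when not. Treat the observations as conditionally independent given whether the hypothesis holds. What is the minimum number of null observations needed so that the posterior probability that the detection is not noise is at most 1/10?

Prior odds = 0.25/0.75 = 1/3.
Likelihood ratio per null observation = 0.25.
Target posterior odds = 0.1/0.9 = 1/9.
Require 0.25ⁿ ≤ 1/9 ÷ (1/3) = 1/3.
0.25¹ = 0.25, which is already at or below the required 1/3; so n = 1.

1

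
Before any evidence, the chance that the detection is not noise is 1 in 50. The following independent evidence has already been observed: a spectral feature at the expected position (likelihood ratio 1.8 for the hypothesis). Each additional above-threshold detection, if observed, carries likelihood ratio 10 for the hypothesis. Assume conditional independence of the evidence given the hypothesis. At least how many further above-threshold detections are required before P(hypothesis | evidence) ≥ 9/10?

3

Prior odds = 0.02/0.98 = 1/49.
Bayes factor of the evidence already in hand = 1.8.
Odds after that evidence = (1/49) × 1.8 = 9/245.
Target odds = 0.9/0.1 = 9.
Need 10ⁿ ≥ 9 ÷ (9/245) = 245.
10² = 100 falls short of 245 but 10³ = 1000 reaches it, so n = 3.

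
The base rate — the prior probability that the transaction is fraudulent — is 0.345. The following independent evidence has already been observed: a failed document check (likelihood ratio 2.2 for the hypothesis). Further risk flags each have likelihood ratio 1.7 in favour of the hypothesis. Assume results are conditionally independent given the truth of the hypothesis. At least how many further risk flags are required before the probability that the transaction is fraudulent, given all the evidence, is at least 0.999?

Prior odds = 0.345/0.655 = 69/131.
Bayes factor of the evidence already in hand = 2.2.
Odds after that evidence = (69/131) × 2.2 = 759/655.
Target odds = 0.999/0.001 = 999.
Need 1.7ⁿ ≥ 999 ÷ (759/655) = 218115/253.
1.7¹² ≈582.622 falls short of 218115/253 but 1.7¹³ ≈990.458 reaches it, so n = 13.

13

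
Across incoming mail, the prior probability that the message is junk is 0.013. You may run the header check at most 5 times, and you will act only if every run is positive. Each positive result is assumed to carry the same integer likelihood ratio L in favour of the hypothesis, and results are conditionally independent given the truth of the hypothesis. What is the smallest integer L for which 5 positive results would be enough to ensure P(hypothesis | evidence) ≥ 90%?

Prior odds = 0.013/0.987 = 13/987.
Target odds = 0.9/0.1 = 9.
Need L⁵ ≥ 9 ÷ (13/987) = 8883/13.
3⁵ = 243 < 8883/13 ≤ 1024 = 4⁵, so L = 4.

4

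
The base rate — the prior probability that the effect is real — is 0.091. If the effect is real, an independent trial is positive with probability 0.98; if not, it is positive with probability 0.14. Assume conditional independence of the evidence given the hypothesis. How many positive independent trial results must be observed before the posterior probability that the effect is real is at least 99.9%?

5

Prior odds: 0.091 ÷ 0.909 = 91/909.
Likelihood ratio of a positive = 0.98/0.14 = 7.
Target odds: 0.999 ÷ 0.001 = 999.
Need (91/909) × 7ⁿ ≥ 999, i.e. 7ⁿ ≥ 908091/91.
7⁴ = 2401 falls short of 908091/91 but 7⁵ = 16807 reaches it, so n = 5.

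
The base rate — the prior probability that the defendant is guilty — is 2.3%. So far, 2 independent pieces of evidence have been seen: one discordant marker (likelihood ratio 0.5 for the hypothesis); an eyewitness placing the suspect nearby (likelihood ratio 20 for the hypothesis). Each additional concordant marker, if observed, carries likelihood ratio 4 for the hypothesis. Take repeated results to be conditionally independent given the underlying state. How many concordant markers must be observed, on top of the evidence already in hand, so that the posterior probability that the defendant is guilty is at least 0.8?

Prior odds = 0.023/0.977 = 23/977.
Combined Bayes factor of the evidence already in hand = 0.5 × 20 = 10.
Odds after that evidence = (23/977) × 10 = 230/977.
Target odds = 0.8/0.2 = 4.
Need 4ⁿ ≥ 4 ÷ (230/977) = 1954/115.
4² = 16 falls short of 1954/115 but 4³ = 64 reaches it, so n = 3.

3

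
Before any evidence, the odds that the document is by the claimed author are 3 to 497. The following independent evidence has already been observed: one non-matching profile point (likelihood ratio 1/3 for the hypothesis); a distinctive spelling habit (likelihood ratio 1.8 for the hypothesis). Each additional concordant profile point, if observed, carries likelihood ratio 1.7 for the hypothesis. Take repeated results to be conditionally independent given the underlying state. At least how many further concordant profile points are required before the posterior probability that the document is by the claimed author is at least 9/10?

15

Prior odds = 3/497.
Combined Bayes factor of the evidence already in hand = (1/3) × 1.8 = 0.6.
Odds after that evidence = (3/497) × 0.6 = 9/2485.
Target odds = 0.9/0.1 = 9.
Need 1.7ⁿ ≥ 9 ÷ (9/2485) = 2485.
1.7¹⁴ ≈1683.78 falls short of 2485 but 1.7¹⁵ ≈2862.42 reaches it, so n = 15.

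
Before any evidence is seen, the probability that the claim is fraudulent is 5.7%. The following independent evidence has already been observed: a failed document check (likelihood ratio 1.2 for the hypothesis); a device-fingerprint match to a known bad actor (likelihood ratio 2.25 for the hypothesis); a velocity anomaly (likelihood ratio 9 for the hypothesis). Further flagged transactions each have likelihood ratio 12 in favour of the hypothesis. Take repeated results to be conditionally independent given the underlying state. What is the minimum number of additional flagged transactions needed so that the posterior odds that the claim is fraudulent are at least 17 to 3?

1

Prior odds = 0.057/0.943 = 57/943.
Combined Bayes factor of the evidence already in hand = 1.2 × 2.25 × 9 = 24.3.
Odds after that evidence = (57/943) × 24.3 = 13851/9430.
Target odds = 17/3.
Need 12ⁿ ≥ 17/3 ÷ (13851/9430) = 160310/41553.
12¹ = 12, which meets the required 160310/41553; so n = 1.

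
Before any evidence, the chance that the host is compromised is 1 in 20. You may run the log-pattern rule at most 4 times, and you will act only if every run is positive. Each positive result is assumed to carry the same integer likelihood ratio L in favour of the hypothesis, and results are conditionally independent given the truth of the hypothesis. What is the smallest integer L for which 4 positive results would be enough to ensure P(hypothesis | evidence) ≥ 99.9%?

Prior odds = 0.05/0.95 = 1/19.
Target odds = 0.999/0.001 = 999.
Need L⁴ ≥ 999 ÷ (1/19) = 18981.
11⁴ = 14641 < 18981 ≤ 20736 = 12⁴, so L = 12.

12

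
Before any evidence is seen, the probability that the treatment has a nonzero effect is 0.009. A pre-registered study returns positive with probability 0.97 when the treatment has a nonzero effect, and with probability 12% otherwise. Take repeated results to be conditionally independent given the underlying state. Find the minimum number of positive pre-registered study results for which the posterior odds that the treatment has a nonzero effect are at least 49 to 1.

Prior odds: 0.009 ÷ 0.991 = 9/991.
Likelihood ratio of a positive result = 0.97/0.12 = 97/12.
Target odds = 49.
Need (9/991) × (97/12)ⁿ ≥ 49, i.e. (97/12)ⁿ ≥ 48559/9.
(97/12)⁴ = 88529281/20736 falls short of 48559/9 but (97/12)⁵ ≈34510.6 reaches it, so n = 5.

5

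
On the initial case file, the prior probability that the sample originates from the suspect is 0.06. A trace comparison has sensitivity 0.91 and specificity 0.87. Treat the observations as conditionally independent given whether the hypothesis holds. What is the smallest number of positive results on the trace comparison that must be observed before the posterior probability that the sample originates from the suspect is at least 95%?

Prior odds: 0.06 ÷ 0.94 = 3/47.
False-positive rate = 1 − 0.87 = 0.13; likelihood ratio of a positive = 0.91/0.13 = 7.
Target odds: 0.95 ÷ 0.05 = 19.
Require 7ⁿ ≥ 19 ÷ (3/47) = 893/3.
7² = 49 falls short of 893/3 but 7³ = 343 reaches it, so n = 3.

3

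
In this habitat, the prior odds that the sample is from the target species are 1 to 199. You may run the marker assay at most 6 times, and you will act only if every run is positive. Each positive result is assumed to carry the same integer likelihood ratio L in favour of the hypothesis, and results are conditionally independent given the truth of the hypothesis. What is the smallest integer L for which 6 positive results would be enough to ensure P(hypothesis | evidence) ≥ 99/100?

Prior odds = 1/199.
Target odds = 0.99/0.01 = 99.
Need L⁶ ≥ 99 ÷ (1/199) = 19701.
5⁶ = 15625 < 19701 ≤ 46656 = 6⁶, so L = 6.

6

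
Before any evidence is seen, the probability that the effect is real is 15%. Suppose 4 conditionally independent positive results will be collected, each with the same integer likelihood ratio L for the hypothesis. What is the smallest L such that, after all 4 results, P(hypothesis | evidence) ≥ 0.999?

Prior odds = 0.15/0.85 = 3/17.
Target odds = 0.999/0.001 = 999.
Need L⁴ ≥ 999 ÷ (3/17) = 5661.
8⁴ = 4096 < 5661 ≤ 6561 = 9⁴, so L = 9.

9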